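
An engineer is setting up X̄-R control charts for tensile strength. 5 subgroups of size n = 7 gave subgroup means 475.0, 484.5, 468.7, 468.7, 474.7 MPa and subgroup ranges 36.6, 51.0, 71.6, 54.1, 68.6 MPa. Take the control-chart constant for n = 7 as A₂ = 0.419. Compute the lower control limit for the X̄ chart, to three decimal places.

450.697

X̄̄ = (475.0 + 484.5 + 468.7 + 468.7 + 474.7) / 5 = 2371.6000 / 5 = 474.3200
R̄ = (36.6 + 51.0 + 71.6 + 54.1 + 68.6) / 5 = 281.9000 / 5 = 56.3800
LCL = X̄̄ − A₂·R̄ = 474.3200 − 0.419 × 56.3800 = 450.6968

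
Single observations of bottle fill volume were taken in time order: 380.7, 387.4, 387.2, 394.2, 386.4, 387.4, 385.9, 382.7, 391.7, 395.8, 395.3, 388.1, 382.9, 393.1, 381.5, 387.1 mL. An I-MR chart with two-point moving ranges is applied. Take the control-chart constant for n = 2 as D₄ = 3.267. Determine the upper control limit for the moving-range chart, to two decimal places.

17.60

Moving ranges: 6.7, 0.2, 7.0, 7.8, 1.0, 1.5, 3.2, 9.0, 4.1, 0.5, 7.2, 5.2, 10.2, 11.6, 5.6; M̄R̄ = 80.8000 / 15 = 5.3867
UCL_MR = D₄·M̄R̄ = 3.267 × 5.3867 = 17.5982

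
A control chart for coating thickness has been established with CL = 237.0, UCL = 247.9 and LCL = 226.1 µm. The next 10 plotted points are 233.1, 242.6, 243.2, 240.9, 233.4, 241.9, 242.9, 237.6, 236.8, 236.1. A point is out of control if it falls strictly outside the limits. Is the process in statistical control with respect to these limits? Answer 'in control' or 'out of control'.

All 10 points lie within [226.1, 247.9].

in control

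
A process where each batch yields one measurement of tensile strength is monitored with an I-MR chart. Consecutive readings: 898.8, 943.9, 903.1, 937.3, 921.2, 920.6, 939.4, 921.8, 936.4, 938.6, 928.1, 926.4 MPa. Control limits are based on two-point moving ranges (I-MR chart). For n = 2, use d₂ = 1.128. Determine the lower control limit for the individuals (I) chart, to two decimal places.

877.41

X̄ = (898.8 + 943.9 + 903.1 + 937.3 + 921.2 + 920.6 + 939.4 + 921.8 + 936.4 + 938.6 + 928.1 + 926.4) / 12 = 926.3000
Moving ranges: 45.1, 40.8, 34.2, 16.1, 0.6, 18.8, 17.6, 14.6, 2.2, 10.5, 1.7; M̄R̄ = 202.2000 / 11 = 18.3818
LCL = X̄ − 3·M̄R̄/d₂ = 926.3000 − 3 × 18.3818 / 1.128 = 877.4122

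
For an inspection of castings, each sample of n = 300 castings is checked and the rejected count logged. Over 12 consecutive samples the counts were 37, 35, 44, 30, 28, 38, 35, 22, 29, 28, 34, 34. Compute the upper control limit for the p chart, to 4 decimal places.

p̄ = Σdᵢ / (k·n) = 394 / (12 × 300) = 0.10944
UCL = p̄ + 3·√(p̄(1−p̄)/n) = 0.10944 + 3 × √(0.10944×0.89056/300) = 0.10944 + 3 × 0.01802 = 0.16352

0.1635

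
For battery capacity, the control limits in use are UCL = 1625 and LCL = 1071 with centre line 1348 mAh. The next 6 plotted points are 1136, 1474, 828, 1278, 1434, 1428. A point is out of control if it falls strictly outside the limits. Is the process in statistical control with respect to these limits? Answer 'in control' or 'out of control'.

Compare each point to [1071, 1625]: sample 3 = 828 < LCL.

out of control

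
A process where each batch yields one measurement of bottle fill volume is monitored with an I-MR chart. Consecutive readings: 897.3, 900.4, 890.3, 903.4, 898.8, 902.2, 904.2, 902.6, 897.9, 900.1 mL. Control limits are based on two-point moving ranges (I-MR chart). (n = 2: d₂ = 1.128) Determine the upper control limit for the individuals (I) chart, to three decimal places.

912.959

X̄ = (897.3 + 900.4 + 890.3 + 903.4 + 898.8 + 902.2 + 904.2 + 902.6 + 897.9 + 900.1) / 10 = 899.7200
Moving ranges: 3.1, 10.1, 13.1, 4.6, 3.4, 2.0, 1.6, 4.7, 2.2; M̄R̄ = 44.8000 / 9 = 4.9778
UCL = X̄ + 3·M̄R̄/d₂ = 899.7200 + 3 × 4.9778 / 1.128 = 912.9588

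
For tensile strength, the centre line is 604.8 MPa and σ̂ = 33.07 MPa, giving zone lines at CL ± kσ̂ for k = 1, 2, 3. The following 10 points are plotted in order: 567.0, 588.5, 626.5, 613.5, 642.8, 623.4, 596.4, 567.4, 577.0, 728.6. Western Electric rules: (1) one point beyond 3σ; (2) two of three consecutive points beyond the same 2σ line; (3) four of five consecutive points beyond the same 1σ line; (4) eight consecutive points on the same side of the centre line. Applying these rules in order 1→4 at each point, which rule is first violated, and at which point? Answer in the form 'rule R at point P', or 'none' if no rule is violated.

Zone of each point (C = within 1σ̂, B = 1σ̂–2σ̂, A = 2σ̂–3σ̂, * = beyond 3σ̂; sign = side of CL): 1:-B, 2:-C, 3:+C, 4:+C, 5:+B, 6:+C, 7:-C, 8:-B, 9:-C, 10:+*
Rule 1 (one point beyond the 3σ limits) is satisfied at point 10.

rule 1 at point 10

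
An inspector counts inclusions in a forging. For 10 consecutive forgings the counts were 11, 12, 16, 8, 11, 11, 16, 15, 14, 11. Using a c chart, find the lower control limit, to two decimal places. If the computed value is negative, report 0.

c̄ = (11 + 12 + 16 + 8 + 11 + 11 + 16 + 15 + 14 + 11) / 10 = 125 / 10 = 12.5000
LCL = c̄ − 3√c̄ = 12.5000 − 3 × 3.5355 = 1.8934

1.89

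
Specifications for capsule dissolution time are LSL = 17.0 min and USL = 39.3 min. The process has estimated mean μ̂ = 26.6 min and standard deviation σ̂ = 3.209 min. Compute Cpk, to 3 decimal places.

Cpu = (USL − μ̂) / (3σ̂) = (39.3 − 26.6) / (3 × 3.209) = 1.3192; Cpl = (μ̂ − LSL) / (3σ̂) = (26.6 − 17.0) / (3 × 3.209) = 0.9972; Cpk = min(Cpu, Cpl) = 0.9972

0.997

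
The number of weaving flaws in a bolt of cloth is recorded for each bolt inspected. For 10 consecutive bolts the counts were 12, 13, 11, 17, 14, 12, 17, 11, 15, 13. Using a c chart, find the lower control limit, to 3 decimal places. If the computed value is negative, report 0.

c̄ = (12 + 13 + 11 + 17 + 14 + 12 + 17 + 11 + 15 + 13) / 10 = 135 / 10 = 13.5000
LCL = c̄ − 3√c̄ = 13.5000 − 3 × 3.6742 = 2.4773

2.477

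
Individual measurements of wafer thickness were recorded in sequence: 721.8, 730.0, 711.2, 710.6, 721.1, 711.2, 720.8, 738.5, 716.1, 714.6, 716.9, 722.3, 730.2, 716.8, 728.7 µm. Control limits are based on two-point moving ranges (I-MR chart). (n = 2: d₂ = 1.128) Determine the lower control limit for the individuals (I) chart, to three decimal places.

X̄ = (721.8 + 730.0 + 711.2 + 710.6 + 721.1 + 711.2 + 720.8 + 738.5 + 716.1 + 714.6 + 716.9 + 722.3 + 730.2 + 716.8 + 728.7) / 15 = 720.7200
Moving ranges: 8.2, 18.8, 0.6, 10.5, 9.9, 9.6, 17.7, 22.4, 1.5, 2.3, 5.4, 7.9, 13.4, 11.9; M̄R̄ = 140.1000 / 14 = 10.0071
LCL = X̄ − 3·M̄R̄/d₂ = 720.7200 − 3 × 10.0071 / 1.128 = 694.1053

694.105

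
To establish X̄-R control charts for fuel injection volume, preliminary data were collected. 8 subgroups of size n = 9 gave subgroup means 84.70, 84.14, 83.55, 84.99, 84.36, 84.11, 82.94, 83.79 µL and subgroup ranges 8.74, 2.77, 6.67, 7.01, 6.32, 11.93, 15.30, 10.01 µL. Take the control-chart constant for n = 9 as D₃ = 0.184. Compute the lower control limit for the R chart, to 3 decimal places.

1.581

R̄ = (8.74 + 2.77 + 6.67 + 7.01 + 6.32 + 11.93 + 15.30 + 10.01) / 8 = 68.7500 / 8 = 8.5938
LCL_R = D₃·R̄ = 0.184 × 8.5938 = 1.5813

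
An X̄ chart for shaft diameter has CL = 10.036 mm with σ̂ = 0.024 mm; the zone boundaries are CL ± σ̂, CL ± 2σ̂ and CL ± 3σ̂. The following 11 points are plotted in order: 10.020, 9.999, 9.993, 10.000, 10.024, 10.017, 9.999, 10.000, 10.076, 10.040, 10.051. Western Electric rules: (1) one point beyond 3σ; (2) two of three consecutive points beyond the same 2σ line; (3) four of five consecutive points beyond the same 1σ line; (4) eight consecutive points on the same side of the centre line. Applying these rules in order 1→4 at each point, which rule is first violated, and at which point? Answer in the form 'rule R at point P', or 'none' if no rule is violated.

rule 4 at point 8

Zone of each point (C = within 1σ̂, B = 1σ̂–2σ̂, A = 2σ̂–3σ̂, * = beyond 3σ̂; sign = side of CL): 1:-C, 2:-B, 3:-B, 4:-B, 5:-C, 6:-C, 7:-B, 8:-B, 9:+B, 10:+C, 11:+C
Rule 4 (eight consecutive points on the same side of the centre line) is satisfied at point 8.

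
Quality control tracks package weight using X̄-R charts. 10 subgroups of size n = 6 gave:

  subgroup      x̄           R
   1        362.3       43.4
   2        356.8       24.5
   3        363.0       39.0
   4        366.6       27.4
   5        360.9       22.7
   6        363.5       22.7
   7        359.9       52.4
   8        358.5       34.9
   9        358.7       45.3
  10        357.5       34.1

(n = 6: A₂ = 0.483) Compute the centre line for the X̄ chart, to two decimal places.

360.77

X̄̄ = (362.3 + 356.8 + 363.0 + 366.6 + 360.9 + 363.5 + 359.9 + 358.5 + 358.7 + 357.5) / 10 = 3607.7000 / 10 = 360.7700
CL = X̄̄ = 360.7700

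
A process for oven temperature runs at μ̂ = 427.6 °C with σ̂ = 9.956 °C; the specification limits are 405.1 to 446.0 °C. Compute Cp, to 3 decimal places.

Cp = (USL − LSL) / (6σ̂) = (446.0 − 405.1) / (6 × 9.956) = 40.9000 / 59.7360 = 0.6847

0.685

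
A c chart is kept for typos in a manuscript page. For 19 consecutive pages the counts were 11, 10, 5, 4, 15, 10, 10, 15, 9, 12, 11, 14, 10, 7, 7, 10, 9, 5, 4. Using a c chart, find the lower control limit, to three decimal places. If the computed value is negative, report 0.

0.186

c̄ = (11 + 10 + 5 + 4 + 15 + 10 + 10 + 15 + 9 + 12 + 11 + 14 + 10 + 7 + 7 + 10 + 9 + 5 + 4) / 19 = 178 / 19 = 9.3684
LCL = c̄ − 3√c̄ = 9.3684 − 3 × 3.0608 = 0.1861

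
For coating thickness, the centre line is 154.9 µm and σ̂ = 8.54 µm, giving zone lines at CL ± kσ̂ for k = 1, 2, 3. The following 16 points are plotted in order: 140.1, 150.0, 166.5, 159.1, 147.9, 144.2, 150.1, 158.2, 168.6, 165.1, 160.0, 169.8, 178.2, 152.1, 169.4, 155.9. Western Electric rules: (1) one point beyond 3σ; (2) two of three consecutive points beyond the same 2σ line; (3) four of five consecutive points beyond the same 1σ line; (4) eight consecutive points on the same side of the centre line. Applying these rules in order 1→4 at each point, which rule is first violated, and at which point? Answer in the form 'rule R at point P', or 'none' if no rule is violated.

Zone of each point (C = within 1σ̂, B = 1σ̂–2σ̂, A = 2σ̂–3σ̂, * = beyond 3σ̂; sign = side of CL): 1:-B, 2:-C, 3:+B, 4:+C, 5:-C, 6:-B, 7:-C, 8:+C, 9:+B, 10:+B, 11:+C, 12:+B, 13:+A, 14:-C, 15:+B, 16:+C
Rule 3 (four of five consecutive points beyond the same 1σ limit) is satisfied at point 13.

rule 3 at point 13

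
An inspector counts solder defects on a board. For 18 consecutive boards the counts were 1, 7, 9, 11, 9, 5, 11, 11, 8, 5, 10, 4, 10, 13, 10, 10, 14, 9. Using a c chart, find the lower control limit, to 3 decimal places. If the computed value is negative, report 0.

0.000

c̄ = (1 + 7 + 9 + 11 + 9 + 5 + 11 + 11 + 8 + 5 + 10 + 4 + 10 + 13 + 10 + 10 + 14 + 9) / 18 = 157 / 18 = 8.7222
LCL = c̄ − 3√c̄ = 8.7222 − 3 × 2.9533 = -0.1378 → 0 (cannot be negative)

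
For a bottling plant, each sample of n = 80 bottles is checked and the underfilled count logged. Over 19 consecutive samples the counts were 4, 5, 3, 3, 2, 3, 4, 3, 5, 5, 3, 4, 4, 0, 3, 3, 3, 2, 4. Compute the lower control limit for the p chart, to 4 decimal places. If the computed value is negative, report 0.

p̄ = Σdᵢ / (k·n) = 63 / (19 × 80) = 0.04145
LCL = p̄ − 3·√(p̄(1−p̄)/n) = 0.04145 − 3 × 0.02228 = -0.02541 → 0 (negative, so LCL = 0)

0.0000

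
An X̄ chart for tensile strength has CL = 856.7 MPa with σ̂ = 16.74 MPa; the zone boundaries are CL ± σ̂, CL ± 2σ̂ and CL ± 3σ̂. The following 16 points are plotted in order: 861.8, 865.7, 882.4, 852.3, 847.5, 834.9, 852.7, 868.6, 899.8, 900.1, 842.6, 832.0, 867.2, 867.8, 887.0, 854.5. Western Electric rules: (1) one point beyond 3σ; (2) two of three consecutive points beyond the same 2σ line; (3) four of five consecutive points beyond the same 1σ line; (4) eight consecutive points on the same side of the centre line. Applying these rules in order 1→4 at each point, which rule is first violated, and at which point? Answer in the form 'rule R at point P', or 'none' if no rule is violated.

Zone of each point (C = within 1σ̂, B = 1σ̂–2σ̂, A = 2σ̂–3σ̂, * = beyond 3σ̂; sign = side of CL): 1:+C, 2:+C, 3:+B, 4:-C, 5:-C, 6:-B, 7:-C, 8:+C, 9:+A, 10:+A, 11:-C, 12:-B, 13:+C, 14:+C, 15:+B, 16:-C
Rule 2 (two of three consecutive points beyond the same 2σ limit) is satisfied at point 10.

rule 2 at point 10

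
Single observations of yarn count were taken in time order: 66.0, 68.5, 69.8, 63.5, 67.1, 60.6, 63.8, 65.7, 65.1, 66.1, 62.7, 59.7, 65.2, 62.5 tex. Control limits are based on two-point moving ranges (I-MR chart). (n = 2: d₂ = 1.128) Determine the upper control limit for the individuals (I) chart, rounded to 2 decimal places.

X̄ = (66.0 + 68.5 + 69.8 + 63.5 + 67.1 + 60.6 + 63.8 + 65.7 + 65.1 + 66.1 + 62.7 + 59.7 + 65.2 + 62.5) / 14 = 64.7357
Moving ranges: 2.5, 1.3, 6.3, 3.6, 6.5, 3.2, 1.9, 0.6, 1.0, 3.4, 3.0, 5.5, 2.7; M̄R̄ = 41.5000 / 13 = 3.1923
UCL = X̄ + 3·M̄R̄/d₂ = 64.7357 + 3 × 3.1923 / 1.128 = 73.2259

73.23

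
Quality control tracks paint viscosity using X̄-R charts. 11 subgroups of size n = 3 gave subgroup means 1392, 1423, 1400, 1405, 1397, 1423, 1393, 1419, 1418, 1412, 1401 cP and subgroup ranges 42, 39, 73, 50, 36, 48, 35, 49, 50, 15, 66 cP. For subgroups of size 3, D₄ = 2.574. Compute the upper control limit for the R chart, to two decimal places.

R̄ = (42 + 39 + 73 + 50 + 36 + 48 + 35 + 49 + 50 + 15 + 66) / 11 = 503.0000 / 11 = 45.7273
UCL_R = D₄·R̄ = 2.574 × 45.7273 = 117.7020

117.70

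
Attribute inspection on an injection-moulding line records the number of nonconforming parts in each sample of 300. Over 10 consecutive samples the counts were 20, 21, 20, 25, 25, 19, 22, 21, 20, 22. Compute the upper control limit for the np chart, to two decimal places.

p̄ = Σdᵢ / (k·n) = 215 / (10 × 300) = 0.07167
UCL = np̄ + 3·√(np̄(1−p̄)) = 21.5000 + 3 × √(21.5000×0.92833) = 21.5000 + 3 × 4.4676 = 34.9027

34.90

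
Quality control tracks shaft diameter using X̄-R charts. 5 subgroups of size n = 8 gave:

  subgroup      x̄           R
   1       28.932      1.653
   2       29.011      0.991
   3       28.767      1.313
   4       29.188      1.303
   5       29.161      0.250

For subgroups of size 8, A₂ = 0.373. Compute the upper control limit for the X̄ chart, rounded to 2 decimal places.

X̄̄ = (28.932 + 29.011 + 28.767 + 29.188 + 29.161) / 5 = 145.0590 / 5 = 29.0118
R̄ = (1.653 + 0.991 + 1.313 + 1.303 + 0.250) / 5 = 5.5100 / 5 = 1.1020
UCL = X̄̄ + A₂·R̄ = 29.0118 + 0.373 × 1.1020 = 29.4228

29.42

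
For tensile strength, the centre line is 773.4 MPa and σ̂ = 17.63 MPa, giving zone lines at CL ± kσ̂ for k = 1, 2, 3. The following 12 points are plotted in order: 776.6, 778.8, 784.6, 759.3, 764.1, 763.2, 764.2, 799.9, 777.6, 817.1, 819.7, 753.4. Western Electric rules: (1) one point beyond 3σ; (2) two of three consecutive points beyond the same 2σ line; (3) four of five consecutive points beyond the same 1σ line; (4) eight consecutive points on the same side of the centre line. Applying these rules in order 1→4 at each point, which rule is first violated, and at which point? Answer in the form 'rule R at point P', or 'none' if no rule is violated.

Zone of each point (C = within 1σ̂, B = 1σ̂–2σ̂, A = 2σ̂–3σ̂, * = beyond 3σ̂; sign = side of CL): 1:+C, 2:+C, 3:+C, 4:-C, 5:-C, 6:-C, 7:-C, 8:+B, 9:+C, 10:+A, 11:+A, 12:-B
Rule 2 (two of three consecutive points beyond the same 2σ limit) is satisfied at point 11.

rule 2 at point 11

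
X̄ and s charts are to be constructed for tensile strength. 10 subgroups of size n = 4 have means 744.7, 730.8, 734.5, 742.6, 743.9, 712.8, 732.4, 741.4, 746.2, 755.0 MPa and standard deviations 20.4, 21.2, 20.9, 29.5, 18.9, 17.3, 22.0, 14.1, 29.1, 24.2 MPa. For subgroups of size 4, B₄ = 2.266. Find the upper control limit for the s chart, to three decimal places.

s̄ = (20.4 + 21.2 + 20.9 + 29.5 + 18.9 + 17.3 + 22.0 + 14.1 + 29.1 + 24.2) / 10 = 21.7600
UCL_s = B₄·s̄ = 2.266 × 21.7600 = 49.3082

49.308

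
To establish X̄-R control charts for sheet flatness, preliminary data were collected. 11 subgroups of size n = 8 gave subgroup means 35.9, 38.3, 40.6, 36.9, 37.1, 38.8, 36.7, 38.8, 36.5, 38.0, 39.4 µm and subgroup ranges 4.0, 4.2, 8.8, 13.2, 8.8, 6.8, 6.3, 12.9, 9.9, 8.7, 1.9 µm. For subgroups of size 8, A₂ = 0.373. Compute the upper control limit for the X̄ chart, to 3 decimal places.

40.808

X̄̄ = (35.9 + 38.3 + 40.6 + 36.9 + 37.1 + 38.8 + 36.7 + 38.8 + 36.5 + 38.0 + 39.4) / 11 = 417.0000 / 11 = 37.9091
R̄ = (4.0 + 4.2 + 8.8 + 13.2 + 8.8 + 6.8 + 6.3 + 12.9 + 9.9 + 8.7 + 1.9) / 11 = 85.5000 / 11 = 7.7727
UCL = X̄̄ + A₂·R̄ = 37.9091 + 0.373 × 7.7727 = 40.8083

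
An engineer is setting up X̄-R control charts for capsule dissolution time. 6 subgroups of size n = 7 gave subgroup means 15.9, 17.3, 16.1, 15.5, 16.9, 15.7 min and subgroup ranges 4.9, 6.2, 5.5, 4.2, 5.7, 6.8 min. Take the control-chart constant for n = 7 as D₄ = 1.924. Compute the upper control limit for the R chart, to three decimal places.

10.678

R̄ = (4.9 + 6.2 + 5.5 + 4.2 + 5.7 + 6.8) / 6 = 33.3000 / 6 = 5.5500
UCL_R = D₄·R̄ = 1.924 × 5.5500 = 10.6782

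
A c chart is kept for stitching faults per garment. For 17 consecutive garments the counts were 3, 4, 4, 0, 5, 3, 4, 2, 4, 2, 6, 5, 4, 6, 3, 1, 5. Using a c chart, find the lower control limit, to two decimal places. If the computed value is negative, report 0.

0.00

c̄ = (3 + 4 + 4 + 0 + 5 + 3 + 4 + 2 + 4 + 2 + 6 + 5 + 4 + 6 + 3 + 1 + 5) / 17 = 61 / 17 = 3.5882
LCL = c̄ − 3√c̄ = 3.5882 − 3 × 1.8943 = -2.0946 → 0 (cannot be negative)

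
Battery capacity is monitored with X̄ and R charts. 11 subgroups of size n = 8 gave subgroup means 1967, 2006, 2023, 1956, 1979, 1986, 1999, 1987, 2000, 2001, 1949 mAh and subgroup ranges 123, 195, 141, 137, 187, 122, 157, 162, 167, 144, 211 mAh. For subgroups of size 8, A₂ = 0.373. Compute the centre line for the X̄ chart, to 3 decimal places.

X̄̄ = (1967 + 2006 + 2023 + 1956 + 1979 + 1986 + 1999 + 1987 + 2000 + 2001 + 1949) / 11 = 21853.0000 / 11 = 1986.6364
CL = X̄̄ = 1986.6364

1986.636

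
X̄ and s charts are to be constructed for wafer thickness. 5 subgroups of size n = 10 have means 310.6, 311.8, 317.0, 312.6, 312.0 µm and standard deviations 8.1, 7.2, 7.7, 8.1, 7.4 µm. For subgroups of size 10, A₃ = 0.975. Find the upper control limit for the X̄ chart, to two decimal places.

X̄̄ = (310.6 + 311.8 + 317.0 + 312.6 + 312.0) / 5 = 312.8000
s̄ = (8.1 + 7.2 + 7.7 + 8.1 + 7.4) / 5 = 7.7000
UCL = X̄̄ + A₃·s̄ = 312.8000 + 0.975 × 7.7000 = 320.3075

320.31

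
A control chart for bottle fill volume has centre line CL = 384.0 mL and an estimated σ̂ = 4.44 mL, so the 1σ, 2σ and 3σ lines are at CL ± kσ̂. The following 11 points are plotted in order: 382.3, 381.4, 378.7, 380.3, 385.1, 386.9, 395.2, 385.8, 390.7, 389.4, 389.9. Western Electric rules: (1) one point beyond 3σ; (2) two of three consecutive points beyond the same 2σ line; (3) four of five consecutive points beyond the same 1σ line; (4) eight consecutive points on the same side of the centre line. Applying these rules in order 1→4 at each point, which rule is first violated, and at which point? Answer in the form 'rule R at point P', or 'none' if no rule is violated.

Zone of each point (C = within 1σ̂, B = 1σ̂–2σ̂, A = 2σ̂–3σ̂, * = beyond 3σ̂; sign = side of CL): 1:-C, 2:-C, 3:-B, 4:-C, 5:+C, 6:+C, 7:+A, 8:+C, 9:+B, 10:+B, 11:+B
Rule 3 (four of five consecutive points beyond the same 1σ limit) is satisfied at point 11.

rule 3 at point 11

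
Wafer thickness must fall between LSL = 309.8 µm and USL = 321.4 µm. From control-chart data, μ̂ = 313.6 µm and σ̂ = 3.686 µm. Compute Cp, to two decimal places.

Cp = (USL − LSL) / (6σ̂) = (321.4 − 309.8) / (6 × 3.686) = 11.6000 / 22.1160 = 0.5245

0.52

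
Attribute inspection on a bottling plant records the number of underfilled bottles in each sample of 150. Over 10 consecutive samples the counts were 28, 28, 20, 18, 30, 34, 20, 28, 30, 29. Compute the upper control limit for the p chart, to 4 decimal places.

0.2701

p̄ = Σdᵢ / (k·n) = 265 / (10 × 150) = 0.17667
UCL = p̄ + 3·√(p̄(1−p̄)/n) = 0.17667 + 3 × √(0.17667×0.82333/150) = 0.17667 + 3 × 0.03114 = 0.27009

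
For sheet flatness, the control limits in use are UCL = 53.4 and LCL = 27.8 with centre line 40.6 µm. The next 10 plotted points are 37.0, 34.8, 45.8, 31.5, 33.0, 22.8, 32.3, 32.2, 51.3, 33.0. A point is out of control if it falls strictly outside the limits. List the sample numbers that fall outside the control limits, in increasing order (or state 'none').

6

Compare each point to [27.8, 53.4]: sample 6 = 22.8 < LCL.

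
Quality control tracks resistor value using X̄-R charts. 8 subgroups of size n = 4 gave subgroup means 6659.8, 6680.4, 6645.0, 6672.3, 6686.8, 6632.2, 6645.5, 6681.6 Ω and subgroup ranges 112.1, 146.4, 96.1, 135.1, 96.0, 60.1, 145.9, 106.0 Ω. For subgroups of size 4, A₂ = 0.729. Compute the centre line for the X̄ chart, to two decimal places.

6662.95

X̄̄ = (6659.8 + 6680.4 + 6645.0 + 6672.3 + 6686.8 + 6632.2 + 6645.5 + 6681.6) / 8 = 53303.6000 / 8 = 6662.9500
CL = X̄̄ = 6662.9500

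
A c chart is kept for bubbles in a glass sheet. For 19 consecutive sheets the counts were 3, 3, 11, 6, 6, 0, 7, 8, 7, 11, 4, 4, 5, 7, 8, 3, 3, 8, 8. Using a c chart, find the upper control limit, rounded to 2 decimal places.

c̄ = (3 + 3 + 11 + 6 + 6 + 0 + 7 + 8 + 7 + 11 + 4 + 4 + 5 + 7 + 8 + 3 + 3 + 8 + 8) / 19 = 112 / 19 = 5.8947
UCL = c̄ + 3√c̄ = 5.8947 + 3 × √5.8947 = 5.8947 + 3 × 2.4279 = 13.1785

13.18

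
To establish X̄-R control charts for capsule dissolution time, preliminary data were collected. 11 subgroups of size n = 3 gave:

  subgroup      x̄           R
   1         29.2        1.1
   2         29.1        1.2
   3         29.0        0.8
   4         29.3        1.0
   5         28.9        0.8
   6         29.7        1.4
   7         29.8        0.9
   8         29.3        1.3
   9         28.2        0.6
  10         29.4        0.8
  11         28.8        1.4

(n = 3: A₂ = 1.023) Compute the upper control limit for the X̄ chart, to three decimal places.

30.205

X̄̄ = (29.2 + 29.1 + 29.0 + 29.3 + 28.9 + 29.7 + 29.8 + 29.3 + 28.2 + 29.4 + 28.8) / 11 = 320.7000 / 11 = 29.1545
R̄ = (1.1 + 1.2 + 0.8 + 1.0 + 0.8 + 1.4 + 0.9 + 1.3 + 0.6 + 0.8 + 1.4) / 11 = 11.3000 / 11 = 1.0273
UCL = X̄̄ + A₂·R̄ = 29.1545 + 1.023 × 1.0273 = 30.2054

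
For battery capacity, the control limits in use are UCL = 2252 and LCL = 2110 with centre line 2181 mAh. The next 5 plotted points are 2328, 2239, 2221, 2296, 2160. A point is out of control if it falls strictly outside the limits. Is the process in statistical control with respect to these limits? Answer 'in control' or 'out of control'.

Compare each point to [2110, 2252]: sample 1 = 2328 > UCL; sample 4 = 2296 > UCL.

out of control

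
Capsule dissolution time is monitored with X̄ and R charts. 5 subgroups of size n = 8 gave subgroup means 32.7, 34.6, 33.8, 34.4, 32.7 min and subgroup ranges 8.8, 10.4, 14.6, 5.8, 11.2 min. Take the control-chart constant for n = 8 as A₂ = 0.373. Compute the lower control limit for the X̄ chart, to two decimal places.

X̄̄ = (32.7 + 34.6 + 33.8 + 34.4 + 32.7) / 5 = 168.2000 / 5 = 33.6400
R̄ = (8.8 + 10.4 + 14.6 + 5.8 + 11.2) / 5 = 50.8000 / 5 = 10.1600
LCL = X̄̄ − A₂·R̄ = 33.6400 − 0.373 × 10.1600 = 29.8503

29.85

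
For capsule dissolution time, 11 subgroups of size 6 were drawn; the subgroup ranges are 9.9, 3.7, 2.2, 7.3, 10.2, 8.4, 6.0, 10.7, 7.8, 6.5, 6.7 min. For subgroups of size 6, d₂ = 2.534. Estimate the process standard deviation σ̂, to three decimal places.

R̄ = (9.9 + 3.7 + 2.2 + 7.3 + 10.2 + 8.4 + 6.0 + 10.7 + 7.8 + 6.5 + 6.7) / 11 = 7.2182
σ̂ = R̄ / d₂ = 7.2182 / 2.534 = 2.8485

2.849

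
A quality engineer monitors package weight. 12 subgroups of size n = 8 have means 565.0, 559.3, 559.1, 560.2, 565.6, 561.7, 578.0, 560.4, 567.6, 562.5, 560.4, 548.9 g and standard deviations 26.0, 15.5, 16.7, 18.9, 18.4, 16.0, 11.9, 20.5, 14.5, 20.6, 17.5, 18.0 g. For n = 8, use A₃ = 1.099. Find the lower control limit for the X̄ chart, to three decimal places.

542.747

X̄̄ = (565.0 + 559.3 + 559.1 + 560.2 + 565.6 + 561.7 + 578.0 + 560.4 + 567.6 + 562.5 + 560.4 + 548.9) / 12 = 562.3917
s̄ = (26.0 + 15.5 + 16.7 + 18.9 + 18.4 + 16.0 + 11.9 + 20.5 + 14.5 + 20.6 + 17.5 + 18.0) / 12 = 17.8750
LCL = X̄̄ − A₃·s̄ = 562.3917 − 1.099 × 17.8750 = 542.7470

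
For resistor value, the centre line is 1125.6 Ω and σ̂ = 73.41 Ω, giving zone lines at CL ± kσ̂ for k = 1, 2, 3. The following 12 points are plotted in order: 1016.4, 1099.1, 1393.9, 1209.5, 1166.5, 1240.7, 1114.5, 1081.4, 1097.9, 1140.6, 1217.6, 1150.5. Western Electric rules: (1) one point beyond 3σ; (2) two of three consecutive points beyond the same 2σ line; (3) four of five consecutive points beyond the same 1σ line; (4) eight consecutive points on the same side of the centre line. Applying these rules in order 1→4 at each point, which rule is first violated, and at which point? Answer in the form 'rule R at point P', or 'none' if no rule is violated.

Zone of each point (C = within 1σ̂, B = 1σ̂–2σ̂, A = 2σ̂–3σ̂, * = beyond 3σ̂; sign = side of CL): 1:-B, 2:-C, 3:+*, 4:+B, 5:+C, 6:+B, 7:-C, 8:-C, 9:-C, 10:+C, 11:+B, 12:+C
Rule 1 (one point beyond the 3σ limits) is satisfied at point 3.

rule 1 at point 3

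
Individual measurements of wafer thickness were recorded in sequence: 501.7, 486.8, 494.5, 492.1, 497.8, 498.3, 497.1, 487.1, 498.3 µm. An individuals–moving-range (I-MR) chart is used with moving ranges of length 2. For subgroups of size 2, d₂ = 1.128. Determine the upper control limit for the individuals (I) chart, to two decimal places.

512.67

X̄ = (501.7 + 486.8 + 494.5 + 492.1 + 497.8 + 498.3 + 497.1 + 487.1 + 498.3) / 9 = 494.8556
Moving ranges: 14.9, 7.7, 2.4, 5.7, 0.5, 1.2, 10.0, 11.2; M̄R̄ = 53.6000 / 8 = 6.7000
UCL = X̄ + 3·M̄R̄/d₂ = 494.8556 + 3 × 6.7000 / 1.128 = 512.6747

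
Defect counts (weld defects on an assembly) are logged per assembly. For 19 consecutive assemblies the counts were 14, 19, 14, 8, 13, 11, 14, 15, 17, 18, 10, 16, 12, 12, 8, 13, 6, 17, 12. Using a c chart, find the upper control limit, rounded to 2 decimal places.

23.97

c̄ = (14 + 19 + 14 + 8 + 13 + 11 + 14 + 15 + 17 + 18 + 10 + 16 + 12 + 12 + 8 + 13 + 6 + 17 + 12) / 19 = 249 / 19 = 13.1053
UCL = c̄ + 3√c̄ = 13.1053 + 3 × √13.1053 = 13.1053 + 3 × 3.6201 = 23.9656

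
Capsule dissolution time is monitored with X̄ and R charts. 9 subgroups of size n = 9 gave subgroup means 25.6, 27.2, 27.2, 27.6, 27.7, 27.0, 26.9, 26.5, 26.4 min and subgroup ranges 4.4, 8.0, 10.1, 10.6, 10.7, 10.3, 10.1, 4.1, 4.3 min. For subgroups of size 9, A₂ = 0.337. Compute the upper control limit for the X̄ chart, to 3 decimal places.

29.618

X̄̄ = (25.6 + 27.2 + 27.2 + 27.6 + 27.7 + 27.0 + 26.9 + 26.5 + 26.4) / 9 = 242.1000 / 9 = 26.9000
R̄ = (4.4 + 8.0 + 10.1 + 10.6 + 10.7 + 10.3 + 10.1 + 4.1 + 4.3) / 9 = 72.6000 / 9 = 8.0667
UCL = X̄̄ + A₂·R̄ = 26.9000 + 0.337 × 8.0667 = 29.6185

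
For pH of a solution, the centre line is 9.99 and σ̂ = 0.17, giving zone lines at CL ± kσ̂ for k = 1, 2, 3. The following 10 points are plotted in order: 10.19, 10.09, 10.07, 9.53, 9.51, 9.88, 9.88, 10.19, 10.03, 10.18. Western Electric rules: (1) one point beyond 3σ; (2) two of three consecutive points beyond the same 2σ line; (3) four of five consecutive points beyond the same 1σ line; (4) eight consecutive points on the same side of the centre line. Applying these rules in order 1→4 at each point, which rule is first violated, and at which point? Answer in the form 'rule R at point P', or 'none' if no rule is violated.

Zone of each point (C = within 1σ̂, B = 1σ̂–2σ̂, A = 2σ̂–3σ̂, * = beyond 3σ̂; sign = side of CL): 1:+B, 2:+C, 3:+C, 4:-A, 5:-A, 6:-C, 7:-C, 8:+B, 9:+C, 10:+B
Rule 2 (two of three consecutive points beyond the same 2σ limit) is satisfied at point 5.

rule 2 at point 5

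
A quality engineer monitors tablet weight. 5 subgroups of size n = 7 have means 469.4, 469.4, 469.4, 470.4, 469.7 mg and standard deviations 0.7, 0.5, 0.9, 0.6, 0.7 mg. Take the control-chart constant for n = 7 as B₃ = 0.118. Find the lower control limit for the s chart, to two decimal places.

s̄ = (0.7 + 0.5 + 0.9 + 0.6 + 0.7) / 5 = 0.6800
LCL_s = B₃·s̄ = 0.118 × 0.6800 = 0.0802

0.08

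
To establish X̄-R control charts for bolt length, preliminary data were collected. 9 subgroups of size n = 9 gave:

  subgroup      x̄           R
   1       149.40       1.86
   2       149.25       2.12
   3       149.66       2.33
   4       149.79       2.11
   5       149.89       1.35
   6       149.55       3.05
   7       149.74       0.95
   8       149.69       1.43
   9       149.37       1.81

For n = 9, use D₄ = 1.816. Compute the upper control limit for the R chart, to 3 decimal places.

3.432

R̄ = (1.86 + 2.12 + 2.33 + 2.11 + 1.35 + 3.05 + 0.95 + 1.43 + 1.81) / 9 = 17.0100 / 9 = 1.8900
UCL_R = D₄·R̄ = 1.816 × 1.8900 = 3.4322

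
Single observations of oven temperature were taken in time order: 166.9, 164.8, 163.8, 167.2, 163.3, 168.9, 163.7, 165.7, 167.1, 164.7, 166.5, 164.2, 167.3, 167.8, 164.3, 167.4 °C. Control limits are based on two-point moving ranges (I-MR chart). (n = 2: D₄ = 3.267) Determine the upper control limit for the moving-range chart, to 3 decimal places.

8.995

Moving ranges: 2.1, 1.0, 3.4, 3.9, 5.6, 5.2, 2.0, 1.4, 2.4, 1.8, 2.3, 3.1, 0.5, 3.5, 3.1; M̄R̄ = 41.3000 / 15 = 2.7533
UCL_MR = D₄·M̄R̄ = 3.267 × 2.7533 = 8.9951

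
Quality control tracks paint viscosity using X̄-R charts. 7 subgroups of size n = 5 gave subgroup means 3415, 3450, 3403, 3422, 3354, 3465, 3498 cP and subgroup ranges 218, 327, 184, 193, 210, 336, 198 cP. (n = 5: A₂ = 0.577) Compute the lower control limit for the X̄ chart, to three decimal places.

3292.245

X̄̄ = (3415 + 3450 + 3403 + 3422 + 3354 + 3465 + 3498) / 7 = 24007.0000 / 7 = 3429.5714
R̄ = (218 + 327 + 184 + 193 + 210 + 336 + 198) / 7 = 1666.0000 / 7 = 238.0000
LCL = X̄̄ − A₂·R̄ = 3429.5714 − 0.577 × 238.0000 = 3292.2454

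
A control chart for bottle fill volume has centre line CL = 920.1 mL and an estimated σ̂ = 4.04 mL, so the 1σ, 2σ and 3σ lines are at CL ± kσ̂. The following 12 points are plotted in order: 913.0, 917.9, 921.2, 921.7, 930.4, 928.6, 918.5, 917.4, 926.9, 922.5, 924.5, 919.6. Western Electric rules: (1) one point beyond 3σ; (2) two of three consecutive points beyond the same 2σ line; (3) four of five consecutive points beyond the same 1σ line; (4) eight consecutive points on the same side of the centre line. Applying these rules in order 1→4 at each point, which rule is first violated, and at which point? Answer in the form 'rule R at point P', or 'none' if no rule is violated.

rule 2 at point 6

Zone of each point (C = within 1σ̂, B = 1σ̂–2σ̂, A = 2σ̂–3σ̂, * = beyond 3σ̂; sign = side of CL): 1:-B, 2:-C, 3:+C, 4:+C, 5:+A, 6:+A, 7:-C, 8:-C, 9:+B, 10:+C, 11:+B, 12:-C
Rule 2 (two of three consecutive points beyond the same 2σ limit) is satisfied at point 6.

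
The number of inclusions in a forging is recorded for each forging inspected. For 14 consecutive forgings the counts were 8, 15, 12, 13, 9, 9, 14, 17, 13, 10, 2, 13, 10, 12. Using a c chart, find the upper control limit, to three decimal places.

c̄ = (8 + 15 + 12 + 13 + 9 + 9 + 14 + 17 + 13 + 10 + 2 + 13 + 10 + 12) / 14 = 157 / 14 = 11.2143
UCL = c̄ + 3√c̄ = 11.2143 + 3 × √11.2143 = 11.2143 + 3 × 3.3488 = 21.2606

21.261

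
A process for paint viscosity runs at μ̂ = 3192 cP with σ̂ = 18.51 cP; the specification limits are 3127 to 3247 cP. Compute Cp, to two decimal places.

Cp = (USL − LSL) / (6σ̂) = (3247 − 3127) / (6 × 18.51) = 120.0000 / 111.0600 = 1.0805

1.08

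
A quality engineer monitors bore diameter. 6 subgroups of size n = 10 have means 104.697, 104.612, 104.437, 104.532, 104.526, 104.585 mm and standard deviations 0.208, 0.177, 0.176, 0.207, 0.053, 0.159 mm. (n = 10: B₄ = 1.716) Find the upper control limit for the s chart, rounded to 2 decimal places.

0.28

s̄ = (0.208 + 0.177 + 0.176 + 0.207 + 0.053 + 0.159) / 6 = 0.1633
UCL_s = B₄·s̄ = 1.716 × 0.1633 = 0.2803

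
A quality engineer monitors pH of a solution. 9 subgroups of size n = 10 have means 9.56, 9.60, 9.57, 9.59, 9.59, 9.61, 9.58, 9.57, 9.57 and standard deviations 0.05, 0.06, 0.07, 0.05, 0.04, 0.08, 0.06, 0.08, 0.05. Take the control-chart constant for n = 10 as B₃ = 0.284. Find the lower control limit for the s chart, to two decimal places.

s̄ = (0.05 + 0.06 + 0.07 + 0.05 + 0.04 + 0.08 + 0.06 + 0.08 + 0.05) / 9 = 0.0600
LCL_s = B₃·s̄ = 0.284 × 0.0600 = 0.0170

0.02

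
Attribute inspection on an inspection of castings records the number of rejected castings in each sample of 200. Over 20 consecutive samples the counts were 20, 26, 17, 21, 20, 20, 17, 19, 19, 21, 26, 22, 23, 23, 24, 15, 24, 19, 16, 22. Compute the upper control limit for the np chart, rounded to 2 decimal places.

p̄ = Σdᵢ / (k·n) = 414 / (20 × 200) = 0.10350
UCL = np̄ + 3·√(np̄(1−p̄)) = 20.7000 + 3 × √(20.7000×0.89650) = 20.7000 + 3 × 4.3078 = 33.6235

33.62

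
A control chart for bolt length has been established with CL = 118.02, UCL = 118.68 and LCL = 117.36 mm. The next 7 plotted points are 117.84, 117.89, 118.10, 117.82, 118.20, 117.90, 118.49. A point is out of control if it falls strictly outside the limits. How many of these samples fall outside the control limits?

0

All 7 points lie within [117.36, 118.68].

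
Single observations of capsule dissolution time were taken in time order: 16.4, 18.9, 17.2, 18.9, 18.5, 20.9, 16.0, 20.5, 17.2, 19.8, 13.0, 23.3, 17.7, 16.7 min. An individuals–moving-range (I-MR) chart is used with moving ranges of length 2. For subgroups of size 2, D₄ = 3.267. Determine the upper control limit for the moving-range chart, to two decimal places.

Moving ranges: 2.5, 1.7, 1.7, 0.4, 2.4, 4.9, 4.5, 3.3, 2.6, 6.8, 10.3, 5.6, 1.0; M̄R̄ = 47.7000 / 13 = 3.6692
UCL_MR = D₄·M̄R̄ = 3.267 × 3.6692 = 11.9874

11.99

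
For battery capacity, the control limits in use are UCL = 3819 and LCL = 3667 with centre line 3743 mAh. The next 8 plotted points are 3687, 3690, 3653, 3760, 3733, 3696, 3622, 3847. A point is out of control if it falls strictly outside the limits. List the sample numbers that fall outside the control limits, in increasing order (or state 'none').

Compare each point to [3667, 3819]: sample 3 = 3653 < LCL; sample 7 = 3622 < LCL; sample 8 = 3847 > UCL.

3, 7, 8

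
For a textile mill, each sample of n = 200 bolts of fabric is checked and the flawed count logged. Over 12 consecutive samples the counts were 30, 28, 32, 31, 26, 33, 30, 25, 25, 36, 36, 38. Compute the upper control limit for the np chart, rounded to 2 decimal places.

46.15

p̄ = Σdᵢ / (k·n) = 370 / (12 × 200) = 0.15417
UCL = np̄ + 3·√(np̄(1−p̄)) = 30.8333 + 3 × √(30.8333×0.84583) = 30.8333 + 3 × 5.1068 = 46.1539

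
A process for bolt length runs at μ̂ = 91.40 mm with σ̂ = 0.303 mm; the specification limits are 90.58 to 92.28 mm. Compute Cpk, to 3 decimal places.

0.902

Cpu = (USL − μ̂) / (3σ̂) = (92.28 − 91.40) / (3 × 0.303) = 0.9681; Cpl = (μ̂ − LSL) / (3σ̂) = (91.40 − 90.58) / (3 × 0.303) = 0.9021; Cpk = min(Cpu, Cpl) = 0.9021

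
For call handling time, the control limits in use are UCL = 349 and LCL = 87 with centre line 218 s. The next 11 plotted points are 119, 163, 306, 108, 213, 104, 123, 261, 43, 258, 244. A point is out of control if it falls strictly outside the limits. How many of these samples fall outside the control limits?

1

Compare each point to [87, 349]: sample 9 = 43 < LCL.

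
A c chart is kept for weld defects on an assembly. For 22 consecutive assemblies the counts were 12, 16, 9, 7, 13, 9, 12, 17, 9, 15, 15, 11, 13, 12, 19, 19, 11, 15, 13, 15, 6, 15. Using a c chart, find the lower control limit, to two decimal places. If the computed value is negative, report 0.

2.10

c̄ = (12 + 16 + 9 + 7 + 13 + 9 + 12 + 17 + 9 + 15 + 15 + 11 + 13 + 12 + 19 + 19 + 11 + 15 + 13 + 15 + 6 + 15) / 22 = 283 / 22 = 12.8636
LCL = c̄ − 3√c̄ = 12.8636 − 3 × 3.5866 = 2.1039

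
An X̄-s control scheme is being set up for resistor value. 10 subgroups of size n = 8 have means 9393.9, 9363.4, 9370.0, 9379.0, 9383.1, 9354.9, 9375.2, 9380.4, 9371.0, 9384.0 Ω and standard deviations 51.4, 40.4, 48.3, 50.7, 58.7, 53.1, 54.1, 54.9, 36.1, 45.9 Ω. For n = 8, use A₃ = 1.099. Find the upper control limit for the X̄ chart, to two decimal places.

X̄̄ = (9393.9 + 9363.4 + 9370.0 + 9379.0 + 9383.1 + 9354.9 + 9375.2 + 9380.4 + 9371.0 + 9384.0) / 10 = 9375.4900
s̄ = (51.4 + 40.4 + 48.3 + 50.7 + 58.7 + 53.1 + 54.1 + 54.9 + 36.1 + 45.9) / 10 = 49.3600
UCL = X̄̄ + A₃·s̄ = 9375.4900 + 1.099 × 49.3600 = 9429.7366

9429.74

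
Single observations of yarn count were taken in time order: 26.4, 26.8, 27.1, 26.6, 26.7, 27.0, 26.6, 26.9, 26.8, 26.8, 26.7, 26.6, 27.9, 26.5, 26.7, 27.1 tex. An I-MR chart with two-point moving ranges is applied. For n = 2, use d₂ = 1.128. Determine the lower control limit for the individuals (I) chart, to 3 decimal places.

X̄ = (26.4 + 26.8 + 27.1 + 26.6 + 26.7 + 27.0 + 26.6 + 26.9 + 26.8 + 26.8 + 26.7 + 26.6 + 27.9 + 26.5 + 26.7 + 27.1) / 16 = 26.8250
Moving ranges: 0.4, 0.3, 0.5, 0.1, 0.3, 0.4, 0.3, 0.1, 0.0, 0.1, 0.1, 1.3, 1.4, 0.2, 0.4; M̄R̄ = 5.9000 / 15 = 0.3933
LCL = X̄ − 3·M̄R̄/d₂ = 26.8250 − 3 × 0.3933 / 1.128 = 25.7789

25.779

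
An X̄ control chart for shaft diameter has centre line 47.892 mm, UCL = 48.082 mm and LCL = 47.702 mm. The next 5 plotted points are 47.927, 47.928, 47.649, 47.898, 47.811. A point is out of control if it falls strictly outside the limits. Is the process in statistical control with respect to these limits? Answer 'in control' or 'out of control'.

Compare each point to [47.702, 48.082]: sample 3 = 47.649 < LCL.

out of control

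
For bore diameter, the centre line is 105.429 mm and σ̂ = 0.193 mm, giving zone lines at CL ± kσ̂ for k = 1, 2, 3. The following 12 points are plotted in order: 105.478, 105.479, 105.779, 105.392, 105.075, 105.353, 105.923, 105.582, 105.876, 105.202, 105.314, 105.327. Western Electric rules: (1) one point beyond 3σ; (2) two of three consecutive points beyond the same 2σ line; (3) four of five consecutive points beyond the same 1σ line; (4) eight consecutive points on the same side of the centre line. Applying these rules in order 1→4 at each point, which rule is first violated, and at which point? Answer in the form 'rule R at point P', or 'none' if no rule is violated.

rule 2 at point 9

Zone of each point (C = within 1σ̂, B = 1σ̂–2σ̂, A = 2σ̂–3σ̂, * = beyond 3σ̂; sign = side of CL): 1:+C, 2:+C, 3:+B, 4:-C, 5:-B, 6:-C, 7:+A, 8:+C, 9:+A, 10:-B, 11:-C, 12:-C
Rule 2 (two of three consecutive points beyond the same 2σ limit) is satisfied at point 9.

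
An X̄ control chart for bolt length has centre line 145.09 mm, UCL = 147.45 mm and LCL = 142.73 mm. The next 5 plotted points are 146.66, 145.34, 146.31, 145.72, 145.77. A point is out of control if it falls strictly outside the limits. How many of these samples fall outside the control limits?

0

All 5 points lie within [142.73, 147.45].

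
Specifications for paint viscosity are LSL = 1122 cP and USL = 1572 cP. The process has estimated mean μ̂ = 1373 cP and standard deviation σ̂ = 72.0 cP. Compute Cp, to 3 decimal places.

Cp = (USL − LSL) / (6σ̂) = (1572 − 1122) / (6 × 72.0) = 450.0000 / 432.0000 = 1.0417

1.042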